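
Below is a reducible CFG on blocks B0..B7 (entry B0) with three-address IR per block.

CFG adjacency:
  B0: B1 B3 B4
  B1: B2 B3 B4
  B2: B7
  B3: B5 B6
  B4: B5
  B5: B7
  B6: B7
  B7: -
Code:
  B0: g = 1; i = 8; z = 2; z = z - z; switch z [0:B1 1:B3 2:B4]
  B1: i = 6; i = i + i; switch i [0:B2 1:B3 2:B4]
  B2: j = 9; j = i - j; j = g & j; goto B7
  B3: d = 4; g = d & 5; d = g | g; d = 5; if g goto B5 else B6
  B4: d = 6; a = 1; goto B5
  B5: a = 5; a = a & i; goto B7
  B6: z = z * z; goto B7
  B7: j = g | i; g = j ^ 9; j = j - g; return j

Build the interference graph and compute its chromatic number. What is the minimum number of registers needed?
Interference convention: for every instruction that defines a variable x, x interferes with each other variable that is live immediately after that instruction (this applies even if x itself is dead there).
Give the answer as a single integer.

Per-block:
  B0: def={g,i,z} ue=∅
  B1: def={i} ue=∅
  B2: def={j} ue={g,i}
  B3: def={d,g} ue=∅
  B4: def={a,d} ue=∅
  B5: def={a} ue={i}
  B6: def={z} ue={z}
  B7: def={g,j} ue={g,i}

Live sets:
  live B0: ∅→{g,i,z}
  live B1: {g,z}→{g,i,z}
  live B2: {g,i}→{g,i}
  live B3: {i,z}→{g,i,z}
  live B4: {g,i}→{g,i}
  live B5: {g,i}→{g,i}
  live B6: {g,i,z}→{g,i}
  live B7: {g,i}→∅

Conflict graph:
  a↔{g,i}
  d↔{g,i,z}
  g↔{a,d,i,j,z}
  i↔{a,d,g,j,z}
  j↔{g,i}
  z↔{d,g,i}

Chromatic number:
  clique {d,g,i,z} ⇒ need ≥ 4
  assign a→c2 d→c2 g→c0 i→c1 j→c2 z→c3 — no edge inside a register ⇒ χ ≤ 4
  χ = 4

Answer: 4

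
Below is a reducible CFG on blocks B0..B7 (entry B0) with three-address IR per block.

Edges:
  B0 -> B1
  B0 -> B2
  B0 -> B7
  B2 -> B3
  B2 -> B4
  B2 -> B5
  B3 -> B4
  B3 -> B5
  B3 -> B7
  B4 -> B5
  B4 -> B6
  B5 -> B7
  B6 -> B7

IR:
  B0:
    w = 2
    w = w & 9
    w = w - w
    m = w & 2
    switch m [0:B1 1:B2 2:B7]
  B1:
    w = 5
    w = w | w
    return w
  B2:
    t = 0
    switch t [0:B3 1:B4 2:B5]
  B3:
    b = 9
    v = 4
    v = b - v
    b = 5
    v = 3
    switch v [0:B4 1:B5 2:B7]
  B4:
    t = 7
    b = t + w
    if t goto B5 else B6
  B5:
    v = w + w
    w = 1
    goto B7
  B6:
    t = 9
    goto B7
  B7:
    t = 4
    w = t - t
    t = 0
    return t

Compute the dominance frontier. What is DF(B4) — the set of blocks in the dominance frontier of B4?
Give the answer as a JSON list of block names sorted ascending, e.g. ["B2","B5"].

Answer: ["B5", "B7"]

Analysis:
idom tree: B1←B0 B2←B0 B3←B2 B4←B2 B5←B2 B6←B4 B7←B0
Join-block Dom:
  B4: preds {B2,B3}: {B0,B2} ∩ {B0,B2,B3} = {B0,B2}; idom=B2
  B5: preds {B2,B3,B4}: {B0,B2} ∩ {B0,B2,B3} ∩ {B0,B2,B4} = {B0,B2}; idom=B2
  B7: preds {B0,B3,B5,B6}: {B0} ∩ {B0,B2,B3} ∩ {B0,B2,B5} ∩ {B0,B2,B4,B6} = {B0}; idom=B0

Frontier:
  join B4 pred B2: · stop@B2
  join B4 pred B3: B3 stop@B2
  join B5 pred B2: · stop@B2
  join B5 pred B3: B3 stop@B2
  join B5 pred B4: B4 stop@B2
  join B7 pred B0: · stop@B0
  join B7 pred B3: B3→B2 stop@B0
  join B7 pred B5: B5→B2 stop@B0
  join B7 pred B6: B6→B4→B2 stop@B0
  DF(B0)=∅
  DF(B1)=∅
  DF(B2)={B7}
  DF(B3)={B4,B5,B7}
  DF(B4)={B5,B7}
  DF(B5)={B7}
  DF(B6)={B7}
  DF(B7)=∅

DF(B4) = ["B5", "B7"]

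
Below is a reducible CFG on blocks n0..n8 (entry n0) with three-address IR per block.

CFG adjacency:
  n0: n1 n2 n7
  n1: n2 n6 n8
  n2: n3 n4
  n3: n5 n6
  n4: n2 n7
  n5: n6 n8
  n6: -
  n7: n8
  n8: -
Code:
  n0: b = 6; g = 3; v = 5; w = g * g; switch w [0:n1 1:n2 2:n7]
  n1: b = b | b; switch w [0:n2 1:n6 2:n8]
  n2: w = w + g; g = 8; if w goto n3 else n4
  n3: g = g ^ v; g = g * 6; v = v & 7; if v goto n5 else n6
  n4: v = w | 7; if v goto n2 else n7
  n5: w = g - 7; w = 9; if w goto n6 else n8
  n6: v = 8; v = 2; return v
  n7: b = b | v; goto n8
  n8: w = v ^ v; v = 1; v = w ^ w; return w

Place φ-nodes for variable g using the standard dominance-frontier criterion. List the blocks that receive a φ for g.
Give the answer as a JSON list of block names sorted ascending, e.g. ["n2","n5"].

idom tree: n1←n0 n2←n0 n3←n2 n4←n2 n5←n3 n6←n0 n7←n0 n8←n0
Dom∩ at merges:
  n2: preds {n0,n1,n4}: {n0} ∩ {n0,n1} ∩ {n0,n2,n4} = {n0}; idom=n0
  n6: preds {n1,n3,n5}: {n0,n1} ∩ {n0,n2,n3} ∩ {n0,n2,n3,n5} = {n0}; idom=n0
  n7: preds {n0,n4}: {n0} ∩ {n0,n2,n4} = {n0}; idom=n0
  n8: preds {n1,n5,n7}: {n0,n1} ∩ {n0,n2,n3,n5} ∩ {n0,n7} = {n0}; idom=n0

DF derivation:
  join n2 pred n0: · stop@n0
  join n2 pred n1: n1 stop@n0
  join n2 pred n4: n4→n2 stop@n0
  join n6 pred n1: n1 stop@n0
  join n6 pred n3: n3→n2 stop@n0
  join n6 pred n5: n5→n3→n2 stop@n0
  join n7 pred n0: · stop@n0
  join n7 pred n4: n4→n2 stop@n0
  join n8 pred n1: n1 stop@n0
  join n8 pred n5: n5→n3→n2 stop@n0
  join n8 pred n7: n7 stop@n0
  DF(n0)=∅
  DF(n1)={n2,n6,n8}
  DF(n2)={n2,n6,n7,n8}
  DF(n3)={n6,n8}
  DF(n4)={n2,n7}
  DF(n5)={n6,n8}
  DF(n6)=∅
  DF(n7)={n8}
  DF(n8)=∅

φ for g: defs {n0,n2,n3}
  DF⁺ = {n2,n6,n7,n8}

Answer: ["n2", "n6", "n7", "n8"]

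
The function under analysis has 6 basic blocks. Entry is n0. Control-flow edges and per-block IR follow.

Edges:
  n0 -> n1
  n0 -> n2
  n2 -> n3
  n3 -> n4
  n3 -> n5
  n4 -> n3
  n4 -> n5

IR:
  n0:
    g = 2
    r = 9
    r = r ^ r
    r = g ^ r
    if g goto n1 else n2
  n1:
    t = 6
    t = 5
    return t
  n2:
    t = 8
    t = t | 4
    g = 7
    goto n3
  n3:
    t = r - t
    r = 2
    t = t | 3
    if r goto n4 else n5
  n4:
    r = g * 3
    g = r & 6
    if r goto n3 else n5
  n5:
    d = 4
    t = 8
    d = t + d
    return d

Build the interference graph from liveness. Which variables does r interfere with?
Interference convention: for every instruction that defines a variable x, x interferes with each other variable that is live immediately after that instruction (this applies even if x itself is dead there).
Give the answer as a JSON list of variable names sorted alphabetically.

Block summaries:
  n0 def {g,r} use ∅
  n1 def {t} use ∅
  n2 def {g,t} use ∅
  n3 def {r,t} use {r,t}
  n4 def {g,r} use {g}
  n5 def {d,t} use ∅

Live sets:
  n0: in=∅ out={r}
  n1: in=∅ out=∅
  n2: in={r} out={g,r,t}
  n3: in={g,r,t} out={g,t}
  n4: in={g,t} out={g,r,t}
  n5: in=∅ out=∅

Interference:
  d: {t}
  g: {r,t}
  r: {g,t}
  t: {d,g,r}

N(r) = ["g", "t"]

Answer: ["g", "t"]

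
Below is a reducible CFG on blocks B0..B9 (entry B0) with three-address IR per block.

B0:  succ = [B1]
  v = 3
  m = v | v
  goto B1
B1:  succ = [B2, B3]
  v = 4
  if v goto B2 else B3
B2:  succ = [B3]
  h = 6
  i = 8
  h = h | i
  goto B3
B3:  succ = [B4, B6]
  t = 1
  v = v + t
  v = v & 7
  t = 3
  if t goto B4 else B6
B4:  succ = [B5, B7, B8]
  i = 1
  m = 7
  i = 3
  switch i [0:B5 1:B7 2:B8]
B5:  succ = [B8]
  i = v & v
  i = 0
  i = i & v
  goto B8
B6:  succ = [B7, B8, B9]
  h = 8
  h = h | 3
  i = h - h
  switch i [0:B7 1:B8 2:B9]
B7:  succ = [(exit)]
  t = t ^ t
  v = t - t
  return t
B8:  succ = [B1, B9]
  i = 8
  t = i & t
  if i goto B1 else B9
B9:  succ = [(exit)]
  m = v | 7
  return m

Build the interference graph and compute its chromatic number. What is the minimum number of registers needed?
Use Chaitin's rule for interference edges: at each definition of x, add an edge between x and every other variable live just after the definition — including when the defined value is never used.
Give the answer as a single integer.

def/use:
  B0 def {m,v} use ∅
  B1 def {v} use ∅
  B2 def {h,i} use ∅
  B3 def {t,v} use {v}
  B4 def {i,m} use ∅
  B5 def {i} use {v}
  B6 def {h,i} use ∅
  B7 def {t,v} use {t}
  B8 def {i,t} use {t}
  B9 def {m} use {v}

Liveness:
  B0 li=∅ lo=∅
  B1 li=∅ lo={v}
  B2 li={v} lo={v}
  B3 li={v} lo={t,v}
  B4 li={t,v} lo={t,v}
  B5 li={t,v} lo={t,v}
  B6 li={t,v} lo={t,v}
  B7 li={t} lo=∅
  B8 li={t,v} lo={v}
  B9 li={v} lo=∅

Interfere edges:
  h: {i,t,v}
  i: {h,t,v}
  m: {t,v}
  t: {h,i,m,v}
  v: {h,i,m,t}

Registers:
  clique {h,i,t,v} ⇒ need ≥ 4
  assign h→c2 i→c3 m→c2 t→c0 v→c1 — no edge inside a register ⇒ χ ≤ 4
  χ = 4

Answer: 4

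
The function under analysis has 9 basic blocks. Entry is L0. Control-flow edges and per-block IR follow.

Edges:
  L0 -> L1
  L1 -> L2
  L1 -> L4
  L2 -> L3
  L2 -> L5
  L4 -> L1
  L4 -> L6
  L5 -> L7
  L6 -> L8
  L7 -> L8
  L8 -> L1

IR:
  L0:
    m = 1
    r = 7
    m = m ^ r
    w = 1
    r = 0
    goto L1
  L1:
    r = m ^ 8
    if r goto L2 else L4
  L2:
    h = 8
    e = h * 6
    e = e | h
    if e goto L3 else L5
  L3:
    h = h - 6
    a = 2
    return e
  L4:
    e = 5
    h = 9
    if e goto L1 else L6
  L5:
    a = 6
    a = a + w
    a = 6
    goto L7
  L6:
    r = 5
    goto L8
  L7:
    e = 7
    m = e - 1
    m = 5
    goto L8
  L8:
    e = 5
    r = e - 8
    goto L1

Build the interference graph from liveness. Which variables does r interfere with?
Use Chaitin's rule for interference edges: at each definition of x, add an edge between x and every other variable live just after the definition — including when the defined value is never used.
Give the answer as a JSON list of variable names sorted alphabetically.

Answer: ["m", "w"]

Analysis:
Block summaries:
  L0: {m,r,w} / ∅
  L1: {r} / {m}
  L2: {e,h} / ∅
  L3: {a,h} / {e,h}
  L4: {e,h} / ∅
  L5: {a} / {w}
  L6: {r} / ∅
  L7: {e,m} / ∅
  L8: {e,r} / ∅

Live sets:
  L0: in=∅ out={m,w}
  L1: in={m,w} out={m,w}
  L2: in={w} out={e,h,w}
  L3: in={e,h} out=∅
  L4: in={m,w} out={m,w}
  L5: in={w} out={w}
  L6: in={m,w} out={m,w}
  L7: in={w} out={m,w}
  L8: in={m,w} out={m,w}

Interfere edges:
  a↔{e,w}
  e↔{a,h,m,w}
  h↔{e,m,w}
  m↔{e,h,r,w}
  r↔{m,w}
  w↔{a,e,h,m,r}

N(r) = ["m", "w"]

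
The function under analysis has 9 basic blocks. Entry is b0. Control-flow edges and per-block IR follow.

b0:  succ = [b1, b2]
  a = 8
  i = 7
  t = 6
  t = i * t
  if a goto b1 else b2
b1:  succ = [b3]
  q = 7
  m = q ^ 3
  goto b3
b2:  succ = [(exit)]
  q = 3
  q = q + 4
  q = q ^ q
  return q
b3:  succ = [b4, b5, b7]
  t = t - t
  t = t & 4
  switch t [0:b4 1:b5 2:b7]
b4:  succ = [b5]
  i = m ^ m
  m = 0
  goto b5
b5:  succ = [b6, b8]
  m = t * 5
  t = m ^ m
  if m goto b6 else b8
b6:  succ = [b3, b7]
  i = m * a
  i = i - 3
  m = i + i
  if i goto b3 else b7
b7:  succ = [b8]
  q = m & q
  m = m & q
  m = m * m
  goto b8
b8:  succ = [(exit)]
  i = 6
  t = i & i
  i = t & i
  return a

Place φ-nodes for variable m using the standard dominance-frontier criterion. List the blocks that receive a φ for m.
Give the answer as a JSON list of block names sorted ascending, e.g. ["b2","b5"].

idom tree: b1←b0 b2←b0 b3←b1 b4←b3 b5←b3 b6←b5 b7←b3 b8←b3
Join-block Dom:
  b3: preds {b1,b6}: {b0,b1} ∩ {b0,b1,b3,b5,b6} = {b0,b1}; idom=b1
  b5: preds {b3,b4}: {b0,b1,b3} ∩ {b0,b1,b3,b4} = {b0,b1,b3}; idom=b3
  b7: preds {b3,b6}: {b0,b1,b3} ∩ {b0,b1,b3,b5,b6} = {b0,b1,b3}; idom=b3
  b8: preds {b5,b7}: {b0,b1,b3,b5} ∩ {b0,b1,b3,b7} = {b0,b1,b3}; idom=b3

DF walk-up:
  b3←b1: walk · to b1
  b3←b6: walk b6→b5→b3 to b1
  b5←b3: walk · to b3
  b5←b4: walk b4 to b3
  b7←b3: walk · to b3
  b7←b6: walk b6→b5 to b3
  b8←b5: walk b5 to b3
  b8←b7: walk b7 to b3
  b0: DF=∅
  b1: DF=∅
  b2: DF=∅
  b3: DF={b3}
  b4: DF={b5}
  b5: DF={b3,b7,b8}
  b6: DF={b3,b7}
  b7: DF={b8}
  b8: DF=∅

φ for m: defs {b1,b4,b5,b6,b7}
  DF⁺ = {b3,b5,b7,b8}

Answer: ["b3", "b5", "b7", "b8"]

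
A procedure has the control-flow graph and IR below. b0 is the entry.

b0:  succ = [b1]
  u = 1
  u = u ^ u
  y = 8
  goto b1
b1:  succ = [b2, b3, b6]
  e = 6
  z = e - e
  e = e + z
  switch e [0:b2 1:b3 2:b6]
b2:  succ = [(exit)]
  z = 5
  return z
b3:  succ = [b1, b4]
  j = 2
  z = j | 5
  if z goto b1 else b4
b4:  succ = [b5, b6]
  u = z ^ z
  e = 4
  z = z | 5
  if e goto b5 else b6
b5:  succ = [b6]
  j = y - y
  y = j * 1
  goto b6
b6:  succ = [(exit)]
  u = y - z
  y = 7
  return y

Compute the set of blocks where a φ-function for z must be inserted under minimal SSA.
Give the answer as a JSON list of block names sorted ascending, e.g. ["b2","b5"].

idom tree: b1←b0 b2←b1 b3←b1 b4←b3 b5←b4 b6←b1
Dom at joins:
  b1: preds {b0,b3}: {b0} ∩ {b0,b1,b3} = {b0}; idom=b0
  b6: preds {b1,b4,b5}: {b0,b1} ∩ {b0,b1,b3,b4} ∩ {b0,b1,b3,b4,b5} = {b0,b1}; idom=b1

DF derivation:
  join b1 pred b0: · stop@b0
  join b1 pred b3: b3→b1 stop@b0
  join b6 pred b1: · stop@b1
  join b6 pred b4: b4→b3 stop@b1
  join b6 pred b5: b5→b4→b3 stop@b1
  b0: DF=∅
  b1: DF={b1}
  b2: DF=∅
  b3: DF={b1,b6}
  b4: DF={b6}
  b5: DF={b6}
  b6: DF=∅

φ for z: defs {b1,b2,b3,b4}
  DF⁺ = {b1,b6}

Answer: ["b1", "b6"]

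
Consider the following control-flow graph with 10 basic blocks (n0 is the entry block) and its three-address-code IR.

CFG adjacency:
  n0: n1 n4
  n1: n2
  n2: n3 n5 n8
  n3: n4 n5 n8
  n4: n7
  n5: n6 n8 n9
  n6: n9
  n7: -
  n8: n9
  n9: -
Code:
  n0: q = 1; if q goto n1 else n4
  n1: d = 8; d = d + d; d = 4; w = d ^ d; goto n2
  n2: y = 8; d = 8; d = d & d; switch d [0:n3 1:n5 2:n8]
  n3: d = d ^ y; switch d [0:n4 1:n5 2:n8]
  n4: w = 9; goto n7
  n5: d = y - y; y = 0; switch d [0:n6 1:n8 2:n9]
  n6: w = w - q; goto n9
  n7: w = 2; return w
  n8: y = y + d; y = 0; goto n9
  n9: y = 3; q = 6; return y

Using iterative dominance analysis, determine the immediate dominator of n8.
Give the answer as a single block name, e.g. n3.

idom tree: n1←n0 n2←n1 n3←n2 n4←n0 n5←n2 n6←n5 n7←n4 n8←n2 n9←n2
Dom at joins:
  n4: preds {n0,n3}: {n0} ∩ {n0,n1,n2,n3} = {n0}; idom=n0
  n5: preds {n2,n3}: {n0,n1,n2} ∩ {n0,n1,n2,n3} = {n0,n1,n2}; idom=n2
  n8: preds {n2,n3,n5}: {n0,n1,n2} ∩ {n0,n1,n2,n3} ∩ {n0,n1,n2,n5} = {n0,n1,n2}; idom=n2
  n9: preds {n5,n6,n8}: {n0,n1,n2,n5} ∩ {n0,n1,n2,n5,n6} ∩ {n0,n1,n2,n8} = {n0,n1,n2}; idom=n2

idom(n8) = n2

Answer: n2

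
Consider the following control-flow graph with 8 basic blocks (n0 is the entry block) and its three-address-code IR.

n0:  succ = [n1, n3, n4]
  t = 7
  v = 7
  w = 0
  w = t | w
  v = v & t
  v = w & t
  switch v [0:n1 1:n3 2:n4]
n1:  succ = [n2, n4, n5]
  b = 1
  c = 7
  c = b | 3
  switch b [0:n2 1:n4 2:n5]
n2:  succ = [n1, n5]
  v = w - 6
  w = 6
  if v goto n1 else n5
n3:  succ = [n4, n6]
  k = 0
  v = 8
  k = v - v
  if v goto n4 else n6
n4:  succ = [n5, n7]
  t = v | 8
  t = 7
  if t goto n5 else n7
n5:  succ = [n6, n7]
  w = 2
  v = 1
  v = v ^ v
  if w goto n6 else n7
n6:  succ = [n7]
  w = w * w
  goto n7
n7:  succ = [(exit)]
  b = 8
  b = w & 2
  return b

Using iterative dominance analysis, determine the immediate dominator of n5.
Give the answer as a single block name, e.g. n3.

Answer: n0

Working:
idom tree: n1←n0 n2←n1 n3←n0 n4←n0 n5←n0 n6←n0 n7←n0
Dom at joins:
  n1: preds {n0,n2}: {n0} ∩ {n0,n1,n2} = {n0}; idom=n0
  n4: preds {n0,n1,n3}: {n0} ∩ {n0,n1} ∩ {n0,n3} = {n0}; idom=n0
  n5: preds {n1,n2,n4}: {n0,n1} ∩ {n0,n1,n2} ∩ {n0,n4} = {n0}; idom=n0
  n6: preds {n3,n5}: {n0,n3} ∩ {n0,n5} = {n0}; idom=n0
  n7: preds {n4,n5,n6}: {n0,n4} ∩ {n0,n5} ∩ {n0,n6} = {n0}; idom=n0

idom(n5) = n0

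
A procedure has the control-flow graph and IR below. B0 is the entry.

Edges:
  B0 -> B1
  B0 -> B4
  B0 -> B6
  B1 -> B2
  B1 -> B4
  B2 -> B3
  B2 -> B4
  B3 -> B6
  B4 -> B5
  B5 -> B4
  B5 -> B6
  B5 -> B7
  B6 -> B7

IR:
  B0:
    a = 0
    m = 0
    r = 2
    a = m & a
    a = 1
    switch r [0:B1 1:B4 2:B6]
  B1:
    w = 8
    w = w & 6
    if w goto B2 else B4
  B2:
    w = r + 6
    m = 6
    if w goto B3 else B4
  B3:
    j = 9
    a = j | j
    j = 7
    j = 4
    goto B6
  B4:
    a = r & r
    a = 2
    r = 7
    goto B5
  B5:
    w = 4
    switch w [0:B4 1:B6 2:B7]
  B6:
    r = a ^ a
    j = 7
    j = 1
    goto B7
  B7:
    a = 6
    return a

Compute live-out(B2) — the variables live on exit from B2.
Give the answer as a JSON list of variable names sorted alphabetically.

def/use:
  B0: def={a,m,r} ue=∅
  B1: def={w} ue=∅
  B2: def={m,w} ue={r}
  B3: def={a,j} ue=∅
  B4: def={a,r} ue={r}
  B5: def={w} ue=∅
  B6: def={j,r} ue={a}
  B7: def={a} ue=∅

Backward fixpoint:
  live B0: ∅→{a,r}
  live B1: {r}→{r}
  live B2: {r}→{r}
  live B3: ∅→{a}
  live B4: {r}→{a,r}
  live B5: {a,r}→{a,r}
  live B6: {a}→∅
  live B7: ∅→∅

live-out(B2) = ["r"]

Answer: ["r"]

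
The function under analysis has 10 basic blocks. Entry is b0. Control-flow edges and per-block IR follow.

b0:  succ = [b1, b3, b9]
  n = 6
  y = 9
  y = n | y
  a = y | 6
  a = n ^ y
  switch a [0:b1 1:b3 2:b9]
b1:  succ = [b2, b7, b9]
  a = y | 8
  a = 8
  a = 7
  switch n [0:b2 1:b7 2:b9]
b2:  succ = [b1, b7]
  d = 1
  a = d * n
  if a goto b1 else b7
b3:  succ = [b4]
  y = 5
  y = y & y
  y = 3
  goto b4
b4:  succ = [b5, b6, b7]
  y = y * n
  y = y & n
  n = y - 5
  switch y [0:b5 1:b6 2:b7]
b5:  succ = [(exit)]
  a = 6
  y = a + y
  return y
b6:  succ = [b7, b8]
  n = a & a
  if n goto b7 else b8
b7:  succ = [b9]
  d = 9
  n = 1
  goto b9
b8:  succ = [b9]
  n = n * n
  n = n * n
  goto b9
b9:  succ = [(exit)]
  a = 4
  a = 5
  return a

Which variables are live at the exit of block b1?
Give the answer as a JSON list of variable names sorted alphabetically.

Block summaries:
  b0: def={a,n,y} ue=∅
  b1: def={a} ue={n,y}
  b2: def={a,d} ue={n}
  b3: def={y} ue=∅
  b4: def={n,y} ue={n,y}
  b5: def={a,y} ue={y}
  b6: def={n} ue={a}
  b7: def={d,n} ue=∅
  b8: def={n} ue={n}
  b9: def={a} ue=∅

Live sets:
  b0: in=∅ out={a,n,y}
  b1: in={n,y} out={n,y}
  b2: in={n,y} out={n,y}
  b3: in={a,n} out={a,n,y}
  b4: in={a,n,y} out={a,y}
  b5: in={y} out=∅
  b6: in={a} out={n}
  b7: in=∅ out=∅
  b8: in={n} out=∅
  b9: in=∅ out=∅

live-out(b1) = ["n", "y"]

Answer: ["n", "y"]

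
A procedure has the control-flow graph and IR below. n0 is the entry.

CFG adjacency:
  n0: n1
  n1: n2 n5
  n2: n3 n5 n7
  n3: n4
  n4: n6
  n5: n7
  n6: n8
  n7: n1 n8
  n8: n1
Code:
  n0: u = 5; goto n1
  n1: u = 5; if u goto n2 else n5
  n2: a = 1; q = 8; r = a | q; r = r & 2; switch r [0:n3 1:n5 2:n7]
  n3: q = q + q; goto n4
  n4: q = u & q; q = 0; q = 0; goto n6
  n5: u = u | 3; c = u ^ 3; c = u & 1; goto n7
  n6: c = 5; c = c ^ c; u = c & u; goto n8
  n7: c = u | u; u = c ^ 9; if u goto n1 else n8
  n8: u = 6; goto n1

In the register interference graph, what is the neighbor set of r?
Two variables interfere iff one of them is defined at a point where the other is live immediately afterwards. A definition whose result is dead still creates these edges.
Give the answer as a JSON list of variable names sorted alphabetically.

Answer: ["q", "u"]

Working:
Block summaries:
  n0: {u} / ∅
  n1: {u} / ∅
  n2: {a,q,r} / ∅
  n3: {q} / {q}
  n4: {q} / {q,u}
  n5: {c,u} / {u}
  n6: {c,u} / {u}
  n7: {c,u} / {u}
  n8: {u} / ∅

Liveness:
  n0 li=∅ lo=∅
  n1 li=∅ lo={u}
  n2 li={u} lo={q,u}
  n3 li={q,u} lo={q,u}
  n4 li={q,u} lo={u}
  n5 li={u} lo={u}
  n6 li={u} lo=∅
  n7 li={u} lo=∅
  n8 li=∅ lo=∅

Interfere edges:
  a: {q,u}
  c: {u}
  q: {a,r,u}
  r: {q,u}
  u: {a,c,q,r}

N(r) = ["q", "u"]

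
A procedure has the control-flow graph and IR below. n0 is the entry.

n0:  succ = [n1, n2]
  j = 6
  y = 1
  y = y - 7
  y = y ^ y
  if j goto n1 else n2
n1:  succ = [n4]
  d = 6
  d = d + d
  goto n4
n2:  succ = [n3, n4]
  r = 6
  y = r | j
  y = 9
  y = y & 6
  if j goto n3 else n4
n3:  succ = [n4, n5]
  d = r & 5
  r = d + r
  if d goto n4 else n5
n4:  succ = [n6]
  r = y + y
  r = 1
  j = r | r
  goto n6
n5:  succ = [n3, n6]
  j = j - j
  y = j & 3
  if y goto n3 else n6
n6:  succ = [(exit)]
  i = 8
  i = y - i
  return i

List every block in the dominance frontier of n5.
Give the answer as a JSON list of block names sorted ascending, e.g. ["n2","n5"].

idom tree: n1←n0 n2←n0 n3←n2 n4←n0 n5←n3 n6←n0
Dom∩ at merges:
  n3: preds {n2,n5}: {n0,n2} ∩ {n0,n2,n3,n5} = {n0,n2}; idom=n2
  n4: preds {n1,n2,n3}: {n0,n1} ∩ {n0,n2} ∩ {n0,n2,n3} = {n0}; idom=n0
  n6: preds {n4,n5}: {n0,n4} ∩ {n0,n2,n3,n5} = {n0}; idom=n0

DF derivation:
  join n3 pred n2: · stop@n2
  join n3 pred n5: n5→n3 stop@n2
  join n4 pred n1: n1 stop@n0
  join n4 pred n2: n2 stop@n0
  join n4 pred n3: n3→n2 stop@n0
  join n6 pred n4: n4 stop@n0
  join n6 pred n5: n5→n3→n2 stop@n0
  DF(n0)=∅
  DF(n1)={n4}
  DF(n2)={n4,n6}
  DF(n3)={n3,n4,n6}
  DF(n4)={n6}
  DF(n5)={n3,n6}
  DF(n6)=∅

DF(n5) = ["n3", "n6"]

Answer: ["n3", "n6"]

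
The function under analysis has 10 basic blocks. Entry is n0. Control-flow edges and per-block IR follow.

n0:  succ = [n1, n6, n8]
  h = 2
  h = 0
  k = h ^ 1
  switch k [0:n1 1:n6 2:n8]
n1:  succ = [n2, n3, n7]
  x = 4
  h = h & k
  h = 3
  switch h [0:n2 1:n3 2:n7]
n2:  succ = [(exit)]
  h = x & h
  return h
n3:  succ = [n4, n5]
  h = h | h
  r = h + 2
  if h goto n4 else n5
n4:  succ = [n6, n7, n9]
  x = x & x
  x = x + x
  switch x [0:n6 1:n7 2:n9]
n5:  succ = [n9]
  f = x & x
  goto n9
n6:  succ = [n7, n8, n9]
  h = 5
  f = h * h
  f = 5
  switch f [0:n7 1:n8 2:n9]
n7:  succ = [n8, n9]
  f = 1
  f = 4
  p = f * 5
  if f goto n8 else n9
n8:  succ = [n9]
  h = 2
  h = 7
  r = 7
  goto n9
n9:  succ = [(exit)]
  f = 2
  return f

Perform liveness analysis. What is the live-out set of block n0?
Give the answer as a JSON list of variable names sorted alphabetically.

Per-block:
  n0: {h,k} / ∅
  n1: {h,x} / {h,k}
  n2: {h} / {h,x}
  n3: {h,r} / {h}
  n4: {x} / {x}
  n5: {f} / {x}
  n6: {f,h} / ∅
  n7: {f,p} / ∅
  n8: {h,r} / ∅
  n9: {f} / ∅

Backward fixpoint:
  n0: in=∅ out={h,k}
  n1: in={h,k} out={h,x}
  n2: in={h,x} out=∅
  n3: in={h,x} out={x}
  n4: in={x} out=∅
  n5: in={x} out=∅
  n6: in=∅ out=∅
  n7: in=∅ out=∅
  n8: in=∅ out=∅
  n9: in=∅ out=∅

live-out(n0) = ["h", "k"]

Answer: ["h", "k"]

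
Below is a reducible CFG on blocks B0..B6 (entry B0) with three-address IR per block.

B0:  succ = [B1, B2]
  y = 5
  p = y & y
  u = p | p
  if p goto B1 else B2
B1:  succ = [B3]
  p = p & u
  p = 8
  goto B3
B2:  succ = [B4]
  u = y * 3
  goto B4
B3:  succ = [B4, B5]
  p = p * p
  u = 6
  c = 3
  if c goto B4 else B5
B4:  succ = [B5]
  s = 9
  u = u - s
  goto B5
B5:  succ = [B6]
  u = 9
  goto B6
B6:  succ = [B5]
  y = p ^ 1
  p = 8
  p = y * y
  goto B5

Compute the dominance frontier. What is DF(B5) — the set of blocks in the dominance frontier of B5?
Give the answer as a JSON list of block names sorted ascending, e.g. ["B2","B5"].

idom tree: B1←B0 B2←B0 B3←B1 B4←B0 B5←B0 B6←B5
Dom at joins:
  B4: preds {B2,B3}: {B0,B2} ∩ {B0,B1,B3} = {B0}; idom=B0
  B5: preds {B3,B4,B6}: {B0,B1,B3} ∩ {B0,B4} ∩ {B0,B5,B6} = {B0}; idom=B0

Frontier:
  join B4 pred B2: B2 stop@B0
  join B4 pred B3: B3→B1 stop@B0
  join B5 pred B3: B3→B1 stop@B0
  join B5 pred B4: B4 stop@B0
  join B5 pred B6: B6→B5 stop@B0
  B0: DF=∅
  B1: DF={B4,B5}
  B2: DF={B4}
  B3: DF={B4,B5}
  B4: DF={B5}
  B5: DF={B5}
  B6: DF={B5}

DF(B5) = ["B5"]

Answer: ["B5"]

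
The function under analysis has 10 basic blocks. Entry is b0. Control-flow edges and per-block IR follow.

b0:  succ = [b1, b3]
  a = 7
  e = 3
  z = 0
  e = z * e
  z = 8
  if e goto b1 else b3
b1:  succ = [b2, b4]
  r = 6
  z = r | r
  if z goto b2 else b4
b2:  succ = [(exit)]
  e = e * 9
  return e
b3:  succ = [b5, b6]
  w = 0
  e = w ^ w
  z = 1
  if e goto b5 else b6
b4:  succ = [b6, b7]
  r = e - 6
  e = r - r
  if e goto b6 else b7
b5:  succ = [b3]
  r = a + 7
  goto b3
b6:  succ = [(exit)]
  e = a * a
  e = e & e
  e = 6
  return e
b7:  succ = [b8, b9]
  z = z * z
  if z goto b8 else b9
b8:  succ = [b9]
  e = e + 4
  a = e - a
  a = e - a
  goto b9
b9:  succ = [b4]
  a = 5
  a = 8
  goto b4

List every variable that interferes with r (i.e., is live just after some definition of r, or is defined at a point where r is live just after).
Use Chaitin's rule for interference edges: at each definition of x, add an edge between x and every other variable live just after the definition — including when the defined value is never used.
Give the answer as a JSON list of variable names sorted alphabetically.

Answer: ["a", "e", "z"]

Derivation:
Block summaries:
  b0: {a,e,z} / ∅
  b1: {r,z} / ∅
  b2: {e} / {e}
  b3: {e,w,z} / ∅
  b4: {e,r} / {e}
  b5: {r} / {a}
  b6: {e} / {a}
  b7: {z} / {z}
  b8: {a,e} / {a,e}
  b9: {a} / ∅

Live sets:
  live b0: ∅→{a,e}
  live b1: {a,e}→{a,e,z}
  live b2: {e}→∅
  live b3: {a}→{a}
  live b4: {a,e,z}→{a,e,z}
  live b5: {a}→{a}
  live b6: {a}→∅
  live b7: {a,e,z}→{a,e,z}
  live b8: {a,e,z}→{e,z}
  live b9: {e,z}→{a,e,z}

Interference:
  a: {e,r,w,z}
  e: {a,r,z}
  r: {a,e,z}
  w: {a}
  z: {a,e,r}

N(r) = ["a", "e", "z"]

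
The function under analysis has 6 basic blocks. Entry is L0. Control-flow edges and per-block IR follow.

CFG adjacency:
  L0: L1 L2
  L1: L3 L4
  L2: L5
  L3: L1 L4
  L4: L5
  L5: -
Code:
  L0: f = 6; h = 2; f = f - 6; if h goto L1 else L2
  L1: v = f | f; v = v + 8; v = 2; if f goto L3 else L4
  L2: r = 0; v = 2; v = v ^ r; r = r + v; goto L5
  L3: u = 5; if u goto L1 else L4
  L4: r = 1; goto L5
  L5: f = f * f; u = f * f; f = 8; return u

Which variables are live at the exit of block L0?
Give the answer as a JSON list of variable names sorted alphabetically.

def/use:
  L0: {f,h} / ∅
  L1: {v} / {f}
  L2: {r,v} / ∅
  L3: {u} / ∅
  L4: {r} / ∅
  L5: {f,u} / {f}

Backward fixpoint:
  L0: in=∅ out={f}
  L1: in={f} out={f}
  L2: in={f} out={f}
  L3: in={f} out={f}
  L4: in={f} out={f}
  L5: in={f} out=∅

live-out(L0) = ["f"]

Answer: ["f"]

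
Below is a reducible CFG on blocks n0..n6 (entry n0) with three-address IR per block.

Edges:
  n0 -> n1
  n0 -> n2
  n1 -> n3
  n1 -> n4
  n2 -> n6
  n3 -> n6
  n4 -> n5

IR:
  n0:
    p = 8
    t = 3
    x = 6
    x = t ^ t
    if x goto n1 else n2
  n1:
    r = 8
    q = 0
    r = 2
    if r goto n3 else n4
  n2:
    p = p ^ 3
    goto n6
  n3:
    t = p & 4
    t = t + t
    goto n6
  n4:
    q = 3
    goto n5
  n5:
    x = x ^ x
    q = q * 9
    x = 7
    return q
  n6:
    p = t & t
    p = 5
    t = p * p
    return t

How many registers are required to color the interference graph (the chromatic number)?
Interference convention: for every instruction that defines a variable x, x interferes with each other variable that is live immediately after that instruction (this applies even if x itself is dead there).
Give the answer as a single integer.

Answer: 3

Derivation:
Block summaries:
  n0: {p,t,x} / ∅
  n1: {q,r} / ∅
  n2: {p} / {p}
  n3: {t} / {p}
  n4: {q} / ∅
  n5: {q,x} / {q,x}
  n6: {p,t} / {t}

Live sets:
  n0 li=∅ lo={p,t,x}
  n1 li={p,x} lo={p,x}
  n2 li={p,t} lo={t}
  n3 li={p} lo={t}
  n4 li={x} lo={q,x}
  n5 li={q,x} lo=∅
  n6 li={t} lo=∅

Interfere edges:
  p — {q,r,t,x}
  q — {p,x}
  r — {p,x}
  t — {p,x}
  x — {p,q,r,t}

Registers:
  lower bound: {p,q,x} mutually conflict ⇒ χ ≥ 3
  assign p→R0 q→R2 r→R2 t→R2 x→R1 — no edge inside a register ⇒ χ ≤ 3
  χ = 3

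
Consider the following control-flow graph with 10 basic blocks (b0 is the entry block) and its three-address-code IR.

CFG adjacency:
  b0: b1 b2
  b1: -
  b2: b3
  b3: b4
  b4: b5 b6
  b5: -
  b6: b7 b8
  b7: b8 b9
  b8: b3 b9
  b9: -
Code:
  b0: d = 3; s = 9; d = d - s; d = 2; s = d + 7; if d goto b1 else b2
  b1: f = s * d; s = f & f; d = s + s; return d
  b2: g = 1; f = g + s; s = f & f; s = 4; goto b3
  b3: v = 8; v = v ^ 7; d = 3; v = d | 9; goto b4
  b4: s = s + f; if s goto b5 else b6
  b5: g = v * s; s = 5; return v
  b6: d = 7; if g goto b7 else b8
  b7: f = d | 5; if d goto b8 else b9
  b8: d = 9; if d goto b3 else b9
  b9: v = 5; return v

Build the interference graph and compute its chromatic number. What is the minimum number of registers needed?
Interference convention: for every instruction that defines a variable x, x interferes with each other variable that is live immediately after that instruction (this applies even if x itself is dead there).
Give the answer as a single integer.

Per-block:
  b0: def={d,s} ue=∅
  b1: def={d,f,s} ue={d,s}
  b2: def={f,g,s} ue={s}
  b3: def={d,v} ue=∅
  b4: def={s} ue={f,s}
  b5: def={g,s} ue={s,v}
  b6: def={d} ue={g}
  b7: def={f} ue={d}
  b8: def={d} ue=∅
  b9: def={v} ue=∅

Liveness:
  b0: in=∅ out={d,s}
  b1: in={d,s} out=∅
  b2: in={s} out={f,g,s}
  b3: in={f,g,s} out={f,g,s,v}
  b4: in={f,g,s,v} out={f,g,s,v}
  b5: in={s,v} out=∅
  b6: in={f,g,s} out={d,f,g,s}
  b7: in={d,g,s} out={f,g,s}
  b8: in={f,g,s} out={f,g,s}
  b9: in=∅ out=∅

Conflict graph:
  d: {f,g,s}
  f: {d,g,s,v}
  g: {d,f,s,v}
  s: {d,f,g,v}
  v: {f,g,s}

Colouring:
  clique {d,f,g,s} ⇒ need ≥ 4
  4-colouring: c0={f}  c1={g}  c2={s}  c3={d,v}
  χ = 4

Answer: 4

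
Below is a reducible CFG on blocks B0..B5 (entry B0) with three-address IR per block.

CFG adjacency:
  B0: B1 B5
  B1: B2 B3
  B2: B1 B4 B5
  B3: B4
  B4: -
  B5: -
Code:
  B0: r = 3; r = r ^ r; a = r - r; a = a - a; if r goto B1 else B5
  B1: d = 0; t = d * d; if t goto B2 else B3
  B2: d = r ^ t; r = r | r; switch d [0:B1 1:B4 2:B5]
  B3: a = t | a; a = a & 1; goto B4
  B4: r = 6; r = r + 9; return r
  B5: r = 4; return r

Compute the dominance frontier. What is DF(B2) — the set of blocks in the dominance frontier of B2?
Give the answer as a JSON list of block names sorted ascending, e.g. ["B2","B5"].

idom tree: B1←B0 B2←B1 B3←B1 B4←B1 B5←B0
Join-block Dom:
  B1: preds {B0,B2}: {B0} ∩ {B0,B1,B2} = {B0}; idom=B0
  B4: preds {B2,B3}: {B0,B1,B2} ∩ {B0,B1,B3} = {B0,B1}; idom=B1
  B5: preds {B0,B2}: {B0} ∩ {B0,B1,B2} = {B0}; idom=B0

DF walk-up:
  join B1 pred B0: · stop@B0
  join B1 pred B2: B2→B1 stop@B0
  join B4 pred B2: B2 stop@B1
  join B4 pred B3: B3 stop@B1
  join B5 pred B0: · stop@B0
  join B5 pred B2: B2→B1 stop@B0
  DF(B0)=∅
  DF(B1)={B1,B5}
  DF(B2)={B1,B4,B5}
  DF(B3)={B4}
  DF(B4)=∅
  DF(B5)=∅

DF(B2) = ["B1", "B4", "B5"]

Answer: ["B1", "B4", "B5"]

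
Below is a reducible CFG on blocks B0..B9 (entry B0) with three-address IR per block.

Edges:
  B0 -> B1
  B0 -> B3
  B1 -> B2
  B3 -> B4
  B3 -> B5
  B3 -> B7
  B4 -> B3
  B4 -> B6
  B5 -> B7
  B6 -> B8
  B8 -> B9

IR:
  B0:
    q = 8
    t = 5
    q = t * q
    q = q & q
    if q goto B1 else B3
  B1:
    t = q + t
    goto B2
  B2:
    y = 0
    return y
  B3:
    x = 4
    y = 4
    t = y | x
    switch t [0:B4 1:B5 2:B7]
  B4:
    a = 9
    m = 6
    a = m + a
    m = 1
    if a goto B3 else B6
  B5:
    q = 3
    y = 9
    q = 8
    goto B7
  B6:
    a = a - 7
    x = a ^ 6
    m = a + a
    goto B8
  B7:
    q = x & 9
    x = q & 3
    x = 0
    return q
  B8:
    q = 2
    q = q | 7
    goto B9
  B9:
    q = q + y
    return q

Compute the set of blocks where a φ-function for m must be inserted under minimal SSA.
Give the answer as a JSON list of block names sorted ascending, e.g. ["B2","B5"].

idom tree: B1←B0 B2←B1 B3←B0 B4←B3 B5←B3 B6←B4 B7←B3 B8←B6 B9←B8
Dom∩ at merges:
  B3: preds {B0,B4}: {B0} ∩ {B0,B3,B4} = {B0}; idom=B0
  B7: preds {B3,B5}: {B0,B3} ∩ {B0,B3,B5} = {B0,B3}; idom=B3

DF derivation:
  B3←B0: walk · to B0
  B3←B4: walk B4→B3 to B0
  B7←B3: walk · to B3
  B7←B5: walk B5 to B3
  B0 → ∅
  B1 → ∅
  B2 → ∅
  B3 → {B3}
  B4 → {B3}
  B5 → {B7}
  B6 → ∅
  B7 → ∅
  B8 → ∅
  B9 → ∅

φ for m: defs {B4,B6}
  DF⁺ = {B3}

Answer: ["B3"]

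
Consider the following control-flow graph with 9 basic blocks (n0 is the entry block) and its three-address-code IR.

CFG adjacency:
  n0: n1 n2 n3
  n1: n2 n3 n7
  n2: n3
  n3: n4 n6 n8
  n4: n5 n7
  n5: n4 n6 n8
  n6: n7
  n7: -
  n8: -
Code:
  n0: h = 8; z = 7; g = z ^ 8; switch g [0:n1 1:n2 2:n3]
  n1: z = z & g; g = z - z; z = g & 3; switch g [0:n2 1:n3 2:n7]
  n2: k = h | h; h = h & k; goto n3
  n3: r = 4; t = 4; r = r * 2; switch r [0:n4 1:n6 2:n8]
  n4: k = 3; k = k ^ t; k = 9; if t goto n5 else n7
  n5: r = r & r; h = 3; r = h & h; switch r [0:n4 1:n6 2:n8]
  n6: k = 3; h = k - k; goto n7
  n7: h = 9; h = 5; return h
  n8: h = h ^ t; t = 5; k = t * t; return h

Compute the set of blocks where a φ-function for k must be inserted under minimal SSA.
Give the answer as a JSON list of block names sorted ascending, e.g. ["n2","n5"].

Answer: ["n3", "n4", "n6", "n7", "n8"]

Working:
idom tree: n1←n0 n2←n0 n3←n0 n4←n3 n5←n4 n6←n3 n7←n0 n8←n3
Dom at joins:
  n2: preds {n0,n1}: {n0} ∩ {n0,n1} = {n0}; idom=n0
  n3: preds {n0,n1,n2}: {n0} ∩ {n0,n1} ∩ {n0,n2} = {n0}; idom=n0
  n4: preds {n3,n5}: {n0,n3} ∩ {n0,n3,n4,n5} = {n0,n3}; idom=n3
  n6: preds {n3,n5}: {n0,n3} ∩ {n0,n3,n4,n5} = {n0,n3}; idom=n3
  n7: preds {n1,n4,n6}: {n0,n1} ∩ {n0,n3,n4} ∩ {n0,n3,n6} = {n0}; idom=n0
  n8: preds {n3,n5}: {n0,n3} ∩ {n0,n3,n4,n5} = {n0,n3}; idom=n3

DF walk-up:
  join n2 pred n0: · stop@n0
  join n2 pred n1: n1 stop@n0
  join n3 pred n0: · stop@n0
  join n3 pred n1: n1 stop@n0
  join n3 pred n2: n2 stop@n0
  join n4 pred n3: · stop@n3
  join n4 pred n5: n5→n4 stop@n3
  join n6 pred n3: · stop@n3
  join n6 pred n5: n5→n4 stop@n3
  join n7 pred n1: n1 stop@n0
  join n7 pred n4: n4→n3 stop@n0
  join n7 pred n6: n6→n3 stop@n0
  join n8 pred n3: · stop@n3
  join n8 pred n5: n5→n4 stop@n3
  n0 → ∅
  n1 → {n2,n3,n7}
  n2 → {n3}
  n3 → {n7}
  n4 → {n4,n6,n7,n8}
  n5 → {n4,n6,n8}
  n6 → {n7}
  n7 → ∅
  n8 → ∅

φ for k: defs {n2,n4,n6,n8}
  DF⁺ = {n3,n4,n6,n7,n8}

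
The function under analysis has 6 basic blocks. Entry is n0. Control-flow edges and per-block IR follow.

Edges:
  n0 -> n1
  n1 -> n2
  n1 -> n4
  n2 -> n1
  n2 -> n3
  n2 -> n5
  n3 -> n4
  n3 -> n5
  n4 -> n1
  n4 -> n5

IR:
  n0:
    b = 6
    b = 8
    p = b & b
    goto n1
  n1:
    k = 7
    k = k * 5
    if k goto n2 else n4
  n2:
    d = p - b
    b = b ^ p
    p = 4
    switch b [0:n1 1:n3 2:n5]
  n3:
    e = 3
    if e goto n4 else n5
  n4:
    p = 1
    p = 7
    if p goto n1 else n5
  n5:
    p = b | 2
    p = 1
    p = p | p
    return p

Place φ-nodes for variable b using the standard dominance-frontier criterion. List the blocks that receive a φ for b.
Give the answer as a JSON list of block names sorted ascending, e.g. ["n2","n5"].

Answer: ["n1", "n4", "n5"]

Analysis:
idom tree: n1←n0 n2←n1 n3←n2 n4←n1 n5←n1
Dom∩ at merges:
  n1: preds {n0,n2,n4}: {n0} ∩ {n0,n1,n2} ∩ {n0,n1,n4} = {n0}; idom=n0
  n4: preds {n1,n3}: {n0,n1} ∩ {n0,n1,n2,n3} = {n0,n1}; idom=n1
  n5: preds {n2,n3,n4}: {n0,n1,n2} ∩ {n0,n1,n2,n3} ∩ {n0,n1,n4} = {n0,n1}; idom=n1

Frontier:
  join n1 pred n0: · stop@n0
  join n1 pred n2: n2→n1 stop@n0
  join n1 pred n4: n4→n1 stop@n0
  join n4 pred n1: · stop@n1
  join n4 pred n3: n3→n2 stop@n1
  join n5 pred n2: n2 stop@n1
  join n5 pred n3: n3→n2 stop@n1
  join n5 pred n4: n4 stop@n1
  n0: DF=∅
  n1: DF={n1}
  n2: DF={n1,n4,n5}
  n3: DF={n4,n5}
  n4: DF={n1,n5}
  n5: DF=∅

φ for b: defs {n0,n2}
  DF⁺ = {n1,n4,n5}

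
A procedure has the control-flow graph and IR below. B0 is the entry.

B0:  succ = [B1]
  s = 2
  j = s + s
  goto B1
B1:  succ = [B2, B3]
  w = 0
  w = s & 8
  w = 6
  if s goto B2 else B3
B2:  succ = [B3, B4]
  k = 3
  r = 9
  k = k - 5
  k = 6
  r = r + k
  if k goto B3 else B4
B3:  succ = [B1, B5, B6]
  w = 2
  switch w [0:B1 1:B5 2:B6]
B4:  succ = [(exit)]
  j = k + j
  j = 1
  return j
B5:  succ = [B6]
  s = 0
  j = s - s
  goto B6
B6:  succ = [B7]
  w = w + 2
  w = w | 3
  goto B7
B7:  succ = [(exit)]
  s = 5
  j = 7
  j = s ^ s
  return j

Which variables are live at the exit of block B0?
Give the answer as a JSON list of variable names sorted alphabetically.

Answer: ["j", "s"]

Analysis:
def/use:
  B0: def={j,s} ue=∅
  B1: def={w} ue={s}
  B2: def={k,r} ue=∅
  B3: def={w} ue=∅
  B4: def={j} ue={j,k}
  B5: def={j,s} ue=∅
  B6: def={w} ue={w}
  B7: def={j,s} ue=∅

Backward fixpoint:
  B0: in=∅ out={j,s}
  B1: in={j,s} out={j,s}
  B2: in={j,s} out={j,k,s}
  B3: in={j,s} out={j,s,w}
  B4: in={j,k} out=∅
  B5: in={w} out={w}
  B6: in={w} out=∅
  B7: in=∅ out=∅

live-out(B0) = ["j", "s"]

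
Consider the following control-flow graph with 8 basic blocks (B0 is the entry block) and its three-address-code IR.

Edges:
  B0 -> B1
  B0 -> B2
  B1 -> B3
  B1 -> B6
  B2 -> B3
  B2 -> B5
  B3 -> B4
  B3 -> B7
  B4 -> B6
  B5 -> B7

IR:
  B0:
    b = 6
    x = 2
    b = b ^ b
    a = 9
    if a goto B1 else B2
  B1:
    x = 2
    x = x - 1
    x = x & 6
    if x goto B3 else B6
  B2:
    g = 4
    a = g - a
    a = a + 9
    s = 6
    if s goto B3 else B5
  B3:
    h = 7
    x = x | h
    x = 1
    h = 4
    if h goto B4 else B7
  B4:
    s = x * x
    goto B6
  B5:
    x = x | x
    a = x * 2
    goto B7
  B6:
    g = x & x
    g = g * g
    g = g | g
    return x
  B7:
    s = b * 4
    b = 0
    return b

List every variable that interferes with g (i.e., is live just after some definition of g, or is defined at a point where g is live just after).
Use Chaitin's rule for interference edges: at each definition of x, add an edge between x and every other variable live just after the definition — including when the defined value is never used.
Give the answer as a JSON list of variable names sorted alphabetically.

Answer: ["a", "b", "x"]

Derivation:
def/use:
  B0: def={a,b,x} ue=∅
  B1: def={x} ue=∅
  B2: def={a,g,s} ue={a}
  B3: def={h,x} ue={x}
  B4: def={s} ue={x}
  B5: def={a,x} ue={x}
  B6: def={g} ue={x}
  B7: def={b,s} ue={b}

Liveness:
  B0: in=∅ out={a,b,x}
  B1: in={b} out={b,x}
  B2: in={a,b,x} out={b,x}
  B3: in={b,x} out={b,x}
  B4: in={x} out={x}
  B5: in={b,x} out={b}
  B6: in={x} out=∅
  B7: in={b} out=∅

Conflict graph:
  a↔{b,g,x}
  b↔{a,g,h,s,x}
  g↔{a,b,x}
  h↔{b,x}
  s↔{b,x}
  x↔{a,b,g,h,s}

N(g) = ["a", "b", "x"]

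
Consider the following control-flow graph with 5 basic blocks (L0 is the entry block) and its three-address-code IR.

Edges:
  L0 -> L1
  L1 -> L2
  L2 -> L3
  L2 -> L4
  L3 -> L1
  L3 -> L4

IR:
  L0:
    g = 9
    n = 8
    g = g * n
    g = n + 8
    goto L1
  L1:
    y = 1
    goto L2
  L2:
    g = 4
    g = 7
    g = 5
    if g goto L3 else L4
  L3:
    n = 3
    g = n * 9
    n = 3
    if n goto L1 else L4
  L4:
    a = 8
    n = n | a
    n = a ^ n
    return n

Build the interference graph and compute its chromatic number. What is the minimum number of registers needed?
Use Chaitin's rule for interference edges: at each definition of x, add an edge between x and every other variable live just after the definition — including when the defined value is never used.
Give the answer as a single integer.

Per-block:
  L0 def {g,n} use ∅
  L1 def {y} use ∅
  L2 def {g} use ∅
  L3 def {g,n} use ∅
  L4 def {a,n} use {n}

Liveness:
  L0 li=∅ lo={n}
  L1 li={n} lo={n}
  L2 li={n} lo={n}
  L3 li=∅ lo={n}
  L4 li={n} lo=∅

Conflict graph:
  a↔{n}
  g↔{n}
  n↔{a,g,y}
  y↔{n}

Chromatic number:
  lower bound: {a,n} mutually conflict ⇒ χ ≥ 2
  assign a→R1 g→R1 n→R0 y→R1 — no edge inside a register ⇒ χ ≤ 2
  χ = 2

Answer: 2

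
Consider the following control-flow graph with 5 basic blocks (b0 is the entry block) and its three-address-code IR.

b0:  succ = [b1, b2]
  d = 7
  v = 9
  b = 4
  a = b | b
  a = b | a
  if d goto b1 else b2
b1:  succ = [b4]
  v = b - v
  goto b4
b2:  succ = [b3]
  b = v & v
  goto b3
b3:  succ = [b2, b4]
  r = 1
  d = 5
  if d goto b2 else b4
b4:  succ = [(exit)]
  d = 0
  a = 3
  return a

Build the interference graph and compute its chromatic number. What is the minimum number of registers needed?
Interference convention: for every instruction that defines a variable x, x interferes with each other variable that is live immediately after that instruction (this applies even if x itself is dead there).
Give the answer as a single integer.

Answer: 4

Derivation:
def/use:
  b0: {a,b,d,v} / ∅
  b1: {v} / {b,v}
  b2: {b} / {v}
  b3: {d,r} / ∅
  b4: {a,d} / ∅

Backward fixpoint:
  b0: in=∅ out={b,v}
  b1: in={b,v} out=∅
  b2: in={v} out={v}
  b3: in={v} out={v}
  b4: in=∅ out=∅

Interfere edges:
  a: {b,d,v}
  b: {a,d,v}
  d: {a,b,v}
  r: {v}
  v: {a,b,d,r}

Chromatic number:
  clique {a,b,d,v} ⇒ need ≥ 4
  assign a→c1 b→c2 d→c3 r→c1 v→c0 — no edge inside a register ⇒ χ ≤ 4
  χ = 4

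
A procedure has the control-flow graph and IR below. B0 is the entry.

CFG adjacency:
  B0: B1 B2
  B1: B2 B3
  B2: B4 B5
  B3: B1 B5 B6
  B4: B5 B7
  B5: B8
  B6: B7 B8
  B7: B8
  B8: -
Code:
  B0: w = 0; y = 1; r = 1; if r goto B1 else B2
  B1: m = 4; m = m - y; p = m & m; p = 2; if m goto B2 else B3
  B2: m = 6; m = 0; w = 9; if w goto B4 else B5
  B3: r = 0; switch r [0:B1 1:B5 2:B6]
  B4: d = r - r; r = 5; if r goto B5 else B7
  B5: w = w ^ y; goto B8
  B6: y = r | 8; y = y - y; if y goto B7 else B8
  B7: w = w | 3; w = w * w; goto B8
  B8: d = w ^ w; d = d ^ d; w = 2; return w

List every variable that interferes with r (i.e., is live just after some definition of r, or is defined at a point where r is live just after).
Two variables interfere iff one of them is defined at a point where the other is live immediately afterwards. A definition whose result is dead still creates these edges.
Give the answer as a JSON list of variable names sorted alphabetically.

Block summaries:
  B0 def {r,w,y} use ∅
  B1 def {m,p} use {y}
  B2 def {m,w} use ∅
  B3 def {r} use ∅
  B4 def {d,r} use {r}
  B5 def {w} use {w,y}
  B6 def {y} use {r}
  B7 def {w} use {w}
  B8 def {d,w} use {w}

Backward fixpoint:
  live B0: ∅→{r,w,y}
  live B1: {r,w,y}→{r,w,y}
  live B2: {r,y}→{r,w,y}
  live B3: {w,y}→{r,w,y}
  live B4: {r,w,y}→{w,y}
  live B5: {w,y}→{w}
  live B6: {r,w}→{w}
  live B7: {w}→{w}
  live B8: {w}→∅

Interfere edges:
  d↔{w,y}
  m↔{p,r,w,y}
  p↔{m,r,w,y}
  r↔{m,p,w,y}
  w↔{d,m,p,r,y}
  y↔{d,m,p,r,w}

N(r) = ["m", "p", "w", "y"]

Answer: ["m", "p", "w", "y"]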